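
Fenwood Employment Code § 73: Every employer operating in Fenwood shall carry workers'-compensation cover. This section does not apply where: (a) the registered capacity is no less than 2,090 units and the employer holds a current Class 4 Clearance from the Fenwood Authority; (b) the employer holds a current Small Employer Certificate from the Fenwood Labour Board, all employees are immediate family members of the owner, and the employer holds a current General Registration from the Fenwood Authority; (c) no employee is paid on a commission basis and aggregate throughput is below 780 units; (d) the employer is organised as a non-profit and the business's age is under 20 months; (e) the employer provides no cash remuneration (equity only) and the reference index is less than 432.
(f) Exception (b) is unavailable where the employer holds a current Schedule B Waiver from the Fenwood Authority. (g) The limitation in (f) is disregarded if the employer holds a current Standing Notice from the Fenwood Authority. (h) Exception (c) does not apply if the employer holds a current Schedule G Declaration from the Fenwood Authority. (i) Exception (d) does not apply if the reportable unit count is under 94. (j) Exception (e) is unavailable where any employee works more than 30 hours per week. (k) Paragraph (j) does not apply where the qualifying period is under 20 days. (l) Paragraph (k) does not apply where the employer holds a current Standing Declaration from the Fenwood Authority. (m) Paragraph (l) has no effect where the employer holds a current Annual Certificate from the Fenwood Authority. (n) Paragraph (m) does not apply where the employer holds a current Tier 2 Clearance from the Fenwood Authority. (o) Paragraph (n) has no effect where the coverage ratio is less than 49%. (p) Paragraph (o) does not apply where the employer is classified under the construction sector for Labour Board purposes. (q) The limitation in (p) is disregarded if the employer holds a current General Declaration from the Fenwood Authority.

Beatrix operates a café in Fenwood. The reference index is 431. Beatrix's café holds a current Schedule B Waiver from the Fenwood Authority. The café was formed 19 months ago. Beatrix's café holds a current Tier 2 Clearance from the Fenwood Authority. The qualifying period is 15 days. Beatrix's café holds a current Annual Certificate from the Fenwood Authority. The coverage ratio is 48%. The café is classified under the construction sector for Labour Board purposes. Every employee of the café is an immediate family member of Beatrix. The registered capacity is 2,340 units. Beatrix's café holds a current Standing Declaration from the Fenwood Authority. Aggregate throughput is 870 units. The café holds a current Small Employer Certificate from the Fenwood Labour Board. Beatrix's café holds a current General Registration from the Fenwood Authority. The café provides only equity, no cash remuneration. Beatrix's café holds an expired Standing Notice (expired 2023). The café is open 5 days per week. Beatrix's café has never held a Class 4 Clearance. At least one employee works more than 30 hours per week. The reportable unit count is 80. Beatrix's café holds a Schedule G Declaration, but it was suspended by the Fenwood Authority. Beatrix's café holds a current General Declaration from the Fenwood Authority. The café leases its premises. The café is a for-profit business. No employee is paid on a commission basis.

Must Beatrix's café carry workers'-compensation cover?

No — exception (e) applies; Beatrix's café is not required to carry workers'-compensation cover.

Exception (a) fails — no current Class 4 Clearance is held.
Exception (b): a current Small Employer Certificate is held; every employee is an immediate family member; a current General Registration is held — every condition holds. But applying paragraphs (f)–(g): (f) operates against (b): a current Schedule B Waiver is held. (g), which would lift (f), does not operate here — there is no Standing Notice in force. (b) is therefore removed.
Exception (c) fails — aggregate throughput is 870 units, not below 780 units.
Exception (d) does not apply: the employer is for-profit.
Exception (e)'s conditions are all satisfied: remuneration is equity-only; the reference index is 431, less than the 432 limit. Applying paragraphs (j)–(q): (j) would limit (e) — at least one employee exceeds 30 hours/week — but (k) sets (j) aside: (k) operates against (j): the qualifying period is 15 days, under the 20 days limit. (l) is triggered (a current Standing Declaration is held), but is set aside by (m): (m) operates against (l): a current Annual Certificate is held. (n) is engaged (a current Tier 2 Clearance is held), but is itself disapplied by (o): (o) is engaged — the coverage ratio is 48%, less than the 49% limit. (p) operates (the café is classified under the construction sector), but is itself disapplied by (q): (q) operates — a current General Declaration is held. (e) remains available.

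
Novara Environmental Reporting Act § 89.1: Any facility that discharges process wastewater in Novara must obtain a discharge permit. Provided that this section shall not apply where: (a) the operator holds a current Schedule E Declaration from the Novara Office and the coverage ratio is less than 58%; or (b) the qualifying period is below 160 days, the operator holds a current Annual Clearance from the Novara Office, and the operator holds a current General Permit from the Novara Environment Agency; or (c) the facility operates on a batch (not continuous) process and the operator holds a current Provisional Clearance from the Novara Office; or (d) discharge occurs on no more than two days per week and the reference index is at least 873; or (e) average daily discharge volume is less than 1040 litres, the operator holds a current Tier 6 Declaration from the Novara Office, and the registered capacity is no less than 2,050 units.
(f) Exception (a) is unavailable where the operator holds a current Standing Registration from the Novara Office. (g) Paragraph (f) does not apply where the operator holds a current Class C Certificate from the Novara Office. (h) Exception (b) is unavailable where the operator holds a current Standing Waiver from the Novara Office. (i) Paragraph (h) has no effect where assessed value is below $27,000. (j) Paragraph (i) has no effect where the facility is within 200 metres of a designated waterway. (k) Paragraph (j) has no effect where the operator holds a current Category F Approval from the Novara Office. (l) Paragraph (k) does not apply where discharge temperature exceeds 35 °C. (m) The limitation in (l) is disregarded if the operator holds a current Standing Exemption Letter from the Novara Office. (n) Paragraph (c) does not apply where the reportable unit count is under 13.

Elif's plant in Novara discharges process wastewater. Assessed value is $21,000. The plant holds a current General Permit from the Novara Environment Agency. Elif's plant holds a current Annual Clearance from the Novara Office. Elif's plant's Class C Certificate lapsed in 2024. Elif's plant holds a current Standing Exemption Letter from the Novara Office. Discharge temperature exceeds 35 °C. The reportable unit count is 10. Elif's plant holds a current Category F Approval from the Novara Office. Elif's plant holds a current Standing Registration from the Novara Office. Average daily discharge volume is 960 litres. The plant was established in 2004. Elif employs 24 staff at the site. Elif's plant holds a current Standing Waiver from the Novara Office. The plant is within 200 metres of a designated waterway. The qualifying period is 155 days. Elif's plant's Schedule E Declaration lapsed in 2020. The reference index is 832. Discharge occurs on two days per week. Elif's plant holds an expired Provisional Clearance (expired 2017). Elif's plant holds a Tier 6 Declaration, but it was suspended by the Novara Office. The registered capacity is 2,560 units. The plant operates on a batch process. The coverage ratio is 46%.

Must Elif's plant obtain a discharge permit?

No — exception (b) applies; Elif's plant is not required to obtain a discharge permit.

Exception (a) does not apply: no current Schedule E Declaration is held.
All of (b)'s requirements are met (the qualifying period is 155 days, below the 160 days limit; a current Annual Clearance is held; a current General Permit is held). Considering the limiting provisions: (h) is engaged (a current Standing Waiver is held), but is displaced by (i): (i) applies — assessed value is $21,000, below the $27,000 limit. (j) would limit (i) — the plant is within 200 m of a designated waterway — but (k) sets (j) aside: (k) is triggered — a current Category F Approval is held. (l) would limit (k) — discharge temperature exceeds 35 °C — but (m) sets (l) aside: (m) operates against (l): a current Standing Exemption Letter is held. Exception (b) stands.
Exception (c) fails — no current Provisional Clearance is held.
Exception (d) requires that the reference index is at least 873; but the reference index is 832, short of 873, so (d) is unavailable.
Exception (e) requires that the operator holds a current Tier 6 Declaration from the Novara Office; but there is no Tier 6 Declaration in force, so (e) is unavailable.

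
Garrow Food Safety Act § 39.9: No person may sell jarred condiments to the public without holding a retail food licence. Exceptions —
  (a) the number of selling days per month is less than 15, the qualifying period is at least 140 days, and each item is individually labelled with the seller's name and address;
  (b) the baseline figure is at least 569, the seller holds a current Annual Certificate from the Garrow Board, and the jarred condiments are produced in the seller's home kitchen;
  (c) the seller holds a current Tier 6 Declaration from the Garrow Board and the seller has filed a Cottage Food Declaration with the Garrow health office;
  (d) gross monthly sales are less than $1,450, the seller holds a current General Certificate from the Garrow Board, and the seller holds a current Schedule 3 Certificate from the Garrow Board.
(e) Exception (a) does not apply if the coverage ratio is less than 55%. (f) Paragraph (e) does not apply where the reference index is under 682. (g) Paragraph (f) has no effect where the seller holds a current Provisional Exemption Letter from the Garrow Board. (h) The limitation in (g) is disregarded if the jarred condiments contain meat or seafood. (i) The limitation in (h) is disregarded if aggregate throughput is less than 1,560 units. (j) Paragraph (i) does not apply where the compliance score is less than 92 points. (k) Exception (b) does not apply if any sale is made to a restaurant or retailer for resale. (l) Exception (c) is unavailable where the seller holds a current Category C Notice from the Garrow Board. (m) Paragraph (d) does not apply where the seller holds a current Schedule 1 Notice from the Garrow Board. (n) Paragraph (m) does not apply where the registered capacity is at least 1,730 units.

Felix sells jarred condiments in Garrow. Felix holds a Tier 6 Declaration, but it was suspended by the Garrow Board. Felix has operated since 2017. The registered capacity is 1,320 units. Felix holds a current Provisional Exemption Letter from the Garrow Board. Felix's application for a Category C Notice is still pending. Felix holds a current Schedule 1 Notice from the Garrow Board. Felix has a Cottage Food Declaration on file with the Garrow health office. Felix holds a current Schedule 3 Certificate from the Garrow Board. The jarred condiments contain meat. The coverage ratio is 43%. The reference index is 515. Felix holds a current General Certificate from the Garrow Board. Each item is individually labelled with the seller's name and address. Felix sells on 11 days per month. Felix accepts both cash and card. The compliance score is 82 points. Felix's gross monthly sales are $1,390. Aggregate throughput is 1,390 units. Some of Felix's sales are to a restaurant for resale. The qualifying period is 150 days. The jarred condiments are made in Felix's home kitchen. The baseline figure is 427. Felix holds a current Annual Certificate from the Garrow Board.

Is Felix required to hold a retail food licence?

No — exception (a) applies; Felix is not required to hold a retail food licence.

Exception (a)'s conditions are all satisfied: the number of selling days per month is 11, less than the 15 limit; the qualifying period is 150 days, meeting the 140 days threshold; items are individually labelled. As to paragraphs (e)–(j): (e) is triggered (the coverage ratio is 43%, less than the 55% limit), but is set aside by (f): (f) applies — the reference index is 515, under the 682 limit. (g) would limit (f) — a current Provisional Exemption Letter is held — but (h) sets (g) aside: (h) operates against (g): the jarred condiments contain meat. (i) would limit (h) — aggregate throughput is 1,390 units, less than the 1,560 units limit — but (j) sets (i) aside: (j) operates — the compliance score is 82 points, less than the 92 points limit. Exception (a) stands.
Exception (b) fails — the baseline figure is 427, short of 569.
Exception (c) requires that the seller holds a current Tier 6 Declaration from the Garrow Board; but the Tier 6 Declaration is not current, so (c) is unavailable.
Exception (d)'s conditions are all satisfied: gross monthly sales are $1,390, less than the $1,450 limit; a current General Certificate is held; a current Schedule 3 Certificate is held. Turning to paragraphs (m)–(n): (m) operates against (d): a current Schedule 1 Notice is held. (n), which would lift (m), is not engaged — the registered capacity is 1,320 units, short of 1,730 units. So (d) is unavailable.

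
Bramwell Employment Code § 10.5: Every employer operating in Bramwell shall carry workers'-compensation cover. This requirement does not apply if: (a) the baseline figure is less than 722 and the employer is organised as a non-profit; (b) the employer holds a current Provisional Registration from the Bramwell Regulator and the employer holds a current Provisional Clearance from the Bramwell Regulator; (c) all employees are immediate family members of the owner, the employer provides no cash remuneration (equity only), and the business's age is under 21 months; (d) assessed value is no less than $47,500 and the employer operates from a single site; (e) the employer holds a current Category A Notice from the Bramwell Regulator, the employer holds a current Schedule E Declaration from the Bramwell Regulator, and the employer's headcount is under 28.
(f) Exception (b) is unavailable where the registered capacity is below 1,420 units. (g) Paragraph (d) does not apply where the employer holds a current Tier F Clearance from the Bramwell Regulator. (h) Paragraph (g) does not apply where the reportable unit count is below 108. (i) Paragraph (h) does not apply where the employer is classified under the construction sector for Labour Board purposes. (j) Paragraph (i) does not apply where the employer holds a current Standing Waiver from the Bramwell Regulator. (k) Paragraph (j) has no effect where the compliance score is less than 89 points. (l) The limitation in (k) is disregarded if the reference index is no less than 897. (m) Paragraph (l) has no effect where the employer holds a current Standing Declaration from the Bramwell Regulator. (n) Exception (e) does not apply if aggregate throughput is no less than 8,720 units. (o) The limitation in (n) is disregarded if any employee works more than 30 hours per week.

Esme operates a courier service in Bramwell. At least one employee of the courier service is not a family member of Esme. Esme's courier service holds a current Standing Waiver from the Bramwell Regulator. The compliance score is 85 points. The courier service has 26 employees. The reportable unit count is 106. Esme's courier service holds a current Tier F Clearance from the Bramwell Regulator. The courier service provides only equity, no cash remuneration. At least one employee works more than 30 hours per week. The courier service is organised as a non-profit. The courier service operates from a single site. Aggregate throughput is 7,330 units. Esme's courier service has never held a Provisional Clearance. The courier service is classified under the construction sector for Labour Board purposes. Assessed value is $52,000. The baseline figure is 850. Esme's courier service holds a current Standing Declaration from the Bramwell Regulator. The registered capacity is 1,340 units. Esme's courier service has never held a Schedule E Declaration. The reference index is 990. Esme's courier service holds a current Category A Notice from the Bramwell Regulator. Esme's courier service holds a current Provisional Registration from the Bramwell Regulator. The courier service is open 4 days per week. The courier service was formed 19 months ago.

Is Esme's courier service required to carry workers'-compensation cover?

Yes — Esme's courier service must carry workers'-compensation cover.

Exception (a) requires that the baseline figure is less than 722; but the baseline figure is 850, not less than 722, so (a) is unavailable.
Exception (b) requires that the employer holds a current Provisional Clearance from the Bramwell Regulator; but there is no Provisional Clearance in force, so (b) is unavailable.
Exception (c) requires that all employees are immediate family members of the owner; but at least one employee is not a family member, so (c) is unavailable.
Exception (d): assessed value is $52,000, meeting the $47,500 threshold; the employer operates from a single site — every condition holds. However, paragraphs (g)–(m) must be considered: (g) operates against (d): a current Tier F Clearance is held. (h) operates (the reportable unit count is 106, below the 108 limit), but is itself disapplied by (i): (i) applies — the courier service is classified under the construction sector. (j) would limit (i) — a current Standing Waiver is held — but (k) sets (j) aside: (k) applies — the compliance score is 85 points, less than the 89 points limit. (l) is triggered (the reference index is 990, meeting the 897 threshold), but yields to (m): (m) operates against (l): a current Standing Declaration is held. (d) is therefore removed.
Exception (e) does not apply: no current Schedule E Declaration is held.
No exception applies. The general rule governs.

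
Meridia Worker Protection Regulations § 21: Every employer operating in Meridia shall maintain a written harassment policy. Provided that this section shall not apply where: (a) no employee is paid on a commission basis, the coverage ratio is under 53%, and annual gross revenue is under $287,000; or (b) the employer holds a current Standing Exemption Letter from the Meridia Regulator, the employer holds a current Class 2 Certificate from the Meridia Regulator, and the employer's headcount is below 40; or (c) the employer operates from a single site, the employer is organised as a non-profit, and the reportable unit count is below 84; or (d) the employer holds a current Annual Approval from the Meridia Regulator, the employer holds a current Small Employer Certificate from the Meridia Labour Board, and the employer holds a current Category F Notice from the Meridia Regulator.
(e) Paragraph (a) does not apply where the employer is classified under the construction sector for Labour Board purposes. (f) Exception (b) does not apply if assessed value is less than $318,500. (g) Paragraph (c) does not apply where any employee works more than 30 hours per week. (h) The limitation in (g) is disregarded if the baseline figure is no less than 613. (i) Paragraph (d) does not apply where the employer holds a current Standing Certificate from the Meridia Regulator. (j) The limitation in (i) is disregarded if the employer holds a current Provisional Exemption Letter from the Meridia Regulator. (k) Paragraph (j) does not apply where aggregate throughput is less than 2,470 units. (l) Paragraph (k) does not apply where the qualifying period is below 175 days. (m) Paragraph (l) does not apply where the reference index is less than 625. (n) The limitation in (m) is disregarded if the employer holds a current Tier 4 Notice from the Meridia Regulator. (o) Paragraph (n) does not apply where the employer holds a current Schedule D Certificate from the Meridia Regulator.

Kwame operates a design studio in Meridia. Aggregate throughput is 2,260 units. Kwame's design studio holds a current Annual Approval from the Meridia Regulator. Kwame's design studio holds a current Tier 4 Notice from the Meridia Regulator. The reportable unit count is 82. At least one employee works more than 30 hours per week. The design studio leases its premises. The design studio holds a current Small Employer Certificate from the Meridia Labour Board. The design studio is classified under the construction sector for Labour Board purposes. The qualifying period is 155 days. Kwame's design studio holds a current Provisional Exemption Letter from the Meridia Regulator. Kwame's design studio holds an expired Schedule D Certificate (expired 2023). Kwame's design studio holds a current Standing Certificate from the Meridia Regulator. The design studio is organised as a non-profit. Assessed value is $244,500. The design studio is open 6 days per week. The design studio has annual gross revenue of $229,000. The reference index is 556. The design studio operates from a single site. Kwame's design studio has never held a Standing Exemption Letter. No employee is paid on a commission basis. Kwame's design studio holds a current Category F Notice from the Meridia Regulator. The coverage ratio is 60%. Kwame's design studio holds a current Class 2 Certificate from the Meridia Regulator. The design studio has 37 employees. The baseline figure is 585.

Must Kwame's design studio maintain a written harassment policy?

Exception (a) fails — the coverage ratio is 60%, not under 53%.
Exception (b) does not apply: the Standing Exemption Letter is not current.
All of (c)'s requirements are met (the employer operates from a single site; the employer is a non-profit; the reportable unit count is 82, below the 84 limit). But: (g) operates against (c): at least one employee exceeds 30 hours/week. (h), which would lift (g), is not engaged — the baseline figure is 585, short of 613. So (c) is unavailable.
Exception (d): a current Annual Approval is held; a current Small Employer Certificate is held; a current Category F Notice is held — every condition holds. Considering the limiting provisions: (i) is engaged (a current Standing Certificate is held), but is set aside by (j): (j) operates against (i): a current Provisional Exemption Letter is held. (k) would limit (j) — aggregate throughput is 2,260 units, less than the 2,470 units limit — but (l) sets (k) aside: (l) operates — the qualifying period is 155 days, below the 175 days limit. (m) is engaged (the reference index is 556, less than the 625 limit), but is set aside by (n): (n) operates against (m): a current Tier 4 Notice is held. (o) is inapplicable (no current Schedule D Certificate is held), so (n) stands. So (d) applies.

No — exception (d) applies; Kwame's design studio is not required to maintain a written harassment policy.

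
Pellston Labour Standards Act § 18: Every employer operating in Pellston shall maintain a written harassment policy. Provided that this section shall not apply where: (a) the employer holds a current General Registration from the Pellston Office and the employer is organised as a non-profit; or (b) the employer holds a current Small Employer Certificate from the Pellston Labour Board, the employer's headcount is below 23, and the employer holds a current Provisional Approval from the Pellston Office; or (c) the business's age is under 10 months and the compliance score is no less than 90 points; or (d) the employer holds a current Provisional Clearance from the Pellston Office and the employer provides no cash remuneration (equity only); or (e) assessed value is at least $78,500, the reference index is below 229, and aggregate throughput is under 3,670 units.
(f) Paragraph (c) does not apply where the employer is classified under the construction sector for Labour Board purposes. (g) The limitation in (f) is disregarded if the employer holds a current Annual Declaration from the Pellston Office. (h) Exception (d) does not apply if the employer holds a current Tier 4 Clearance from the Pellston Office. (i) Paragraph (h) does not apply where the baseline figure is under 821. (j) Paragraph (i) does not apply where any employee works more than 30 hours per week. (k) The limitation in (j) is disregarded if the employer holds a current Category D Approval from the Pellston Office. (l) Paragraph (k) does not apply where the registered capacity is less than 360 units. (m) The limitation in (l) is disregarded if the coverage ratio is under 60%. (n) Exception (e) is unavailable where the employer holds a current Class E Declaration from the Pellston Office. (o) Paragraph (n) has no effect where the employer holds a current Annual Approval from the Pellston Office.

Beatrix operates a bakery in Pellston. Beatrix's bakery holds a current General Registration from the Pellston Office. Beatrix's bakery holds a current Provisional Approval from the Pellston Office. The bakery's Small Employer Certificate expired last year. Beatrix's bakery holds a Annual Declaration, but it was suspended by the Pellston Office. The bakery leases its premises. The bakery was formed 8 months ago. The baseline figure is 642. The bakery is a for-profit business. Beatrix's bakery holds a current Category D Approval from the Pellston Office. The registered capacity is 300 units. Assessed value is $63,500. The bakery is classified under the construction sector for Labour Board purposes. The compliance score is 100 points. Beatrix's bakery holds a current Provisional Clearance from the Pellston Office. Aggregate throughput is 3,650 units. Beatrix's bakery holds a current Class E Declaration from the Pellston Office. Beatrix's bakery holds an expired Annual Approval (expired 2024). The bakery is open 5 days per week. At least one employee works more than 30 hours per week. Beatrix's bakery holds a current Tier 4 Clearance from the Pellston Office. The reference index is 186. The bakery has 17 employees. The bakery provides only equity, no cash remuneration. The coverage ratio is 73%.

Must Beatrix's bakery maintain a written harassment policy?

Yes — Beatrix's bakery must maintain a written harassment policy.

Exception (a) does not apply: the employer is for-profit.
Exception (b) requires that the employer holds a current Small Employer Certificate from the Pellston Labour Board; but the Small Employer Certificate has expired, so (b) is unavailable.
Exception (c)'s conditions are all satisfied: the business's age is 8 months, under the 10 months limit; the compliance score is 100 points, meeting the 90 points threshold. Turning to paragraphs (f)–(g): (f) operates against (c): the bakery is classified under the construction sector. (g), which would lift (f), is not engaged — no current Annual Declaration is held. (c) is therefore removed.
Exception (d): a current Provisional Clearance is held; remuneration is equity-only — every condition holds. But: (h) is engaged — a current Tier 4 Clearance is held. (i) would limit (h) — the baseline figure is 642, under the 821 limit — but (j) sets (i) aside: (j) operates against (i): at least one employee exceeds 30 hours/week. (k) is triggered (a current Category D Approval is held), but yields to (l): (l) is triggered — the registered capacity is 300 units, less than the 360 units limit. (m) is inapplicable (the coverage ratio is 73%, not under 60%), so (l) stands. (d) is therefore removed.
Exception (e) requires that assessed value is at least $78,500; but assessed value is $63,500, short of $78,500, so (e) is unavailable.
No exception is made out. Beatrix's bakery falls within the general rule.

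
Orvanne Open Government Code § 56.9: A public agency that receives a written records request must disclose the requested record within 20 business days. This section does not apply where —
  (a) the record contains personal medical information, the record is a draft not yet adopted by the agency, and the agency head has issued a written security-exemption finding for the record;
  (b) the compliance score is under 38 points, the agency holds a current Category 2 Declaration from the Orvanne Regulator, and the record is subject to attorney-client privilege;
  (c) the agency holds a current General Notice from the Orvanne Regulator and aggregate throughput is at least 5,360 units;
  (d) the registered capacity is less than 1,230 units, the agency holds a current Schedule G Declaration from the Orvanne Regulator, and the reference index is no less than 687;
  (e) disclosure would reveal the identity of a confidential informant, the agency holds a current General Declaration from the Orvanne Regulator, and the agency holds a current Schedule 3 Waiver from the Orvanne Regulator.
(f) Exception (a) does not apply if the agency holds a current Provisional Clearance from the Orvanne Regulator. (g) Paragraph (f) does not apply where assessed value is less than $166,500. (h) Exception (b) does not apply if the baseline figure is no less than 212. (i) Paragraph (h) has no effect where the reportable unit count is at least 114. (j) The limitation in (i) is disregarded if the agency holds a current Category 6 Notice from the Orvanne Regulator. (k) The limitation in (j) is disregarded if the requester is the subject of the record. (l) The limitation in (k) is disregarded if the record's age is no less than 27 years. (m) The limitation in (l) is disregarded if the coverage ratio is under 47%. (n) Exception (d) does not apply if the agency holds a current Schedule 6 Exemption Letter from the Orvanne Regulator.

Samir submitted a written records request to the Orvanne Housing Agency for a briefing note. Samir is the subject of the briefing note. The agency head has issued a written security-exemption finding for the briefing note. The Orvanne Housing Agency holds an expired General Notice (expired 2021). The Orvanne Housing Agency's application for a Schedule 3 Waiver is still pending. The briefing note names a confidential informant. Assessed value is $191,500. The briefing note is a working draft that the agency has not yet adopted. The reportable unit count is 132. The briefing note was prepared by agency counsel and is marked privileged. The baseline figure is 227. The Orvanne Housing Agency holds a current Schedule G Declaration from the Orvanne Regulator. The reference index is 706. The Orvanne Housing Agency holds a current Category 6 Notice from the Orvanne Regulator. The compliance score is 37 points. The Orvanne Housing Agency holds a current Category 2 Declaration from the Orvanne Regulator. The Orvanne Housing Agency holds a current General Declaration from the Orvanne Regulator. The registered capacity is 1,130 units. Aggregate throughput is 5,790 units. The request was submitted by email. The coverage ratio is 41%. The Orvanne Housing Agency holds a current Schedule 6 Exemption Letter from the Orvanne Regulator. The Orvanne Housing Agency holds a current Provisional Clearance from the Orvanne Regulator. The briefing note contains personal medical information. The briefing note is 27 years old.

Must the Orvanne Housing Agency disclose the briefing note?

No — exception (b) applies; the Orvanne Housing Agency is not required to disclose the briefing note.

Exception (a) is satisfied on its face — the briefing note contains personal medical information; the briefing note is an unadopted draft; a written security-exemption finding has been issued. However, paragraphs (f)–(g) must be considered: (f) operates against (a): a current Provisional Clearance is held. (g), which would lift (f), does not operate here — assessed value is $191,500, not less than $166,500. So (a) is unavailable.
Exception (b)'s conditions are all satisfied: the compliance score is 37 points, under the 38 points limit; a current Category 2 Declaration is held; the briefing note is privileged. As to paragraphs (h)–(m): (h) would limit (b) — the baseline figure is 227, meeting the 212 threshold — but (i) sets (h) aside: (i) operates against (h): the reportable unit count is 132, meeting the 114 threshold. (j) would limit (i) — a current Category 6 Notice is held — but (k) sets (j) aside: (k) applies — Samir is the subject of the briefing note. (l) would limit (k) — the record's age is 27 years, meeting the 27 years threshold — but (m) sets (l) aside: (m) operates against (l): the coverage ratio is 41%, under the 47% limit. Exception (b) stands.
Exception (c) fails — there is no General Notice in force.
Exception (d)'s conditions are all satisfied: the registered capacity is 1,130 units, less than the 1,230 units limit; a current Schedule G Declaration is held; the reference index is 706, meeting the 687 threshold. But applying paragraph (n): (n) applies — a current Schedule 6 Exemption Letter is held. So (d) is unavailable.
Exception (e) fails — no current Schedule 3 Waiver is held.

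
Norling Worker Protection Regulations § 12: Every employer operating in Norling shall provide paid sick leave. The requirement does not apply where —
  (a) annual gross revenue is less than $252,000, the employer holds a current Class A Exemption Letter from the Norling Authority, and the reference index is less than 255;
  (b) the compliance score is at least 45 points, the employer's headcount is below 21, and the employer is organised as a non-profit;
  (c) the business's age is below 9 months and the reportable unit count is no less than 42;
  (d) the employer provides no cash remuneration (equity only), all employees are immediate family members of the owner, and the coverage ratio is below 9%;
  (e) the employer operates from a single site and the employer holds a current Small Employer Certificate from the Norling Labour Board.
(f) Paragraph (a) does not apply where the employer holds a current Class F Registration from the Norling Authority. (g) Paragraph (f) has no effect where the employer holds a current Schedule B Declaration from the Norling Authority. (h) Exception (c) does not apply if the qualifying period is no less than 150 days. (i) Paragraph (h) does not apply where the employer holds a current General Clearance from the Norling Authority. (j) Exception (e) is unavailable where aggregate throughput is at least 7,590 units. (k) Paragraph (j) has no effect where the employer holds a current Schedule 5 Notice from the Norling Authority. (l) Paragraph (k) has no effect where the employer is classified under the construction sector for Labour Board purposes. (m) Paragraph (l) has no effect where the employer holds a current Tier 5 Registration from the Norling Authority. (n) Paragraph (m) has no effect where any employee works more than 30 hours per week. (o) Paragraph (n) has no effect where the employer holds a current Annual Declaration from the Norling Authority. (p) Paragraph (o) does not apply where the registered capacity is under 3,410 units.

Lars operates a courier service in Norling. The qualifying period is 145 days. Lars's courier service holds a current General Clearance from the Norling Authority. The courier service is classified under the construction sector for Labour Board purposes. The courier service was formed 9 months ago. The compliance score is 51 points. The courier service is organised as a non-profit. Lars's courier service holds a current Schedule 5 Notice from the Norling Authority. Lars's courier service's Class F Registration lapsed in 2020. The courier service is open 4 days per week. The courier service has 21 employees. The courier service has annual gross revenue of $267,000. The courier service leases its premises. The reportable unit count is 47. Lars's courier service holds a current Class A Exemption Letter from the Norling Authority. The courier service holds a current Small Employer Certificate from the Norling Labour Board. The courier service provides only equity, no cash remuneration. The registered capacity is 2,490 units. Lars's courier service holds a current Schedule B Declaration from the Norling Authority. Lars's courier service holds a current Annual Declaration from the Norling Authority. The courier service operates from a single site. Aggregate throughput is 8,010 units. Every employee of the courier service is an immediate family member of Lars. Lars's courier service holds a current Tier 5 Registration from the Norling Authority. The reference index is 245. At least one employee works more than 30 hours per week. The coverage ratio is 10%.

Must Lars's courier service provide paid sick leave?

Yes — Lars's courier service must provide paid sick leave.

Exception (a) requires that annual gross revenue is less than $252,000; but annual gross revenue is $267,000, not less than $252,000, so (a) is unavailable.
Exception (b) requires that the employer's headcount is below 21; but the employer's headcount is 21, not below 21, so (b) is unavailable.
Exception (c) requires that the business's age is below 9 months; but the business's age is 9 months, not below 9 months, so (c) is unavailable.
Exception (d) fails — the coverage ratio is 10%, not below 9%.
Exception (e): the employer operates from a single site; a current Small Employer Certificate is held — every condition holds. But: (j) operates against (e): aggregate throughput is 8,010 units, meeting the 7,590 units threshold. (k) would limit (j) — a current Schedule 5 Notice is held — but (l) sets (k) aside: (l) applies — the courier service is classified under the construction sector. (m) would limit (l) — a current Tier 5 Registration is held — but (n) sets (m) aside: (n) operates against (m): at least one employee exceeds 30 hours/week. (o) would limit (n) — a current Annual Declaration is held — but (p) sets (o) aside: (p) is engaged — the registered capacity is 2,490 units, under the 3,410 units limit. (e) is therefore removed.
None of the exceptions is available; § 12 applies in full.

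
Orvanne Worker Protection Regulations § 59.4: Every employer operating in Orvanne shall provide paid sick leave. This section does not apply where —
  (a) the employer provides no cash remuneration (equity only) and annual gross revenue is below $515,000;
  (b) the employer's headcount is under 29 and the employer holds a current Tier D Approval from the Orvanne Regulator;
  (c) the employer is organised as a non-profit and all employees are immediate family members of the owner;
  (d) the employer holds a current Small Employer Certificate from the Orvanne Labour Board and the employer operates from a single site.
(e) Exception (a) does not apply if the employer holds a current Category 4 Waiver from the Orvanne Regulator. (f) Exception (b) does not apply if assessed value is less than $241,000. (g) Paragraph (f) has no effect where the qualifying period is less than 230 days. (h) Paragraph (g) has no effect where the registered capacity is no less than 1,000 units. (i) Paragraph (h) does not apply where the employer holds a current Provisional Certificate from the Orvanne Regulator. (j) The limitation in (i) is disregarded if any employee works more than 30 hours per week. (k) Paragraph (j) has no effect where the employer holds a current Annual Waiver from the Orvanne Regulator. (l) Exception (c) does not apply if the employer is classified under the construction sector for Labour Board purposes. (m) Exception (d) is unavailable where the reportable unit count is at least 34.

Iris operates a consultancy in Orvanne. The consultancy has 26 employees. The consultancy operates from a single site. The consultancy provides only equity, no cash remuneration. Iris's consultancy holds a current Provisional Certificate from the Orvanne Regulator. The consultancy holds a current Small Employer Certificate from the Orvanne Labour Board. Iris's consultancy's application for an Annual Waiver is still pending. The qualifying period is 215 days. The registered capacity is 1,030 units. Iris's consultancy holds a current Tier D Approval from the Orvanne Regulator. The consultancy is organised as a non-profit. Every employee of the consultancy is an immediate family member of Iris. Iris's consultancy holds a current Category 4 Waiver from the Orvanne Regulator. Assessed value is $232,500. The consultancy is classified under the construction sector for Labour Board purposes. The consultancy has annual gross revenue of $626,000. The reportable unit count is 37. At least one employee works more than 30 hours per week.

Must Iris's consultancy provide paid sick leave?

Yes — Iris's consultancy must provide paid sick leave.

Exception (a) does not apply: annual gross revenue is $626,000, not below $515,000.
Exception (b) is satisfied on its face — the employer's headcount is 26, under the 29 limit; a current Tier D Approval is held. However, paragraphs (f)–(k) must be considered: (f) is engaged — assessed value is $232,500, less than the $241,000 limit. (g) would limit (f) — the qualifying period is 215 days, less than the 230 days limit — but (h) sets (g) aside: (h) operates against (g): the registered capacity is 1,030 units, meeting the 1,000 units threshold. (i) would limit (h) — a current Provisional Certificate is held — but (j) sets (i) aside: (j) is engaged — at least one employee exceeds 30 hours/week. (k) is not triggered (the Annual Waiver is not current), so (j) stands. So (b) is unavailable.
All of (c)'s requirements are met (the employer is a non-profit; every employee is an immediate family member). Turning to paragraph (l): (l) operates against (c): the consultancy is classified under the construction sector. Exception (c) does not apply.
Exception (d) is satisfied on its face — a current Small Employer Certificate is held; the employer operates from a single site. However, paragraph (m) must be considered: (m) operates against (d): the reportable unit count is 37, meeting the 34 threshold. So (d) is unavailable.
No exception is made out. Iris's consultancy falls within the general rule.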